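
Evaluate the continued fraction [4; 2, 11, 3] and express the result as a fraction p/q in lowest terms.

a_0 = 4: 4/1
a_1 = 2: 9/2
a_2 = 11: 103/23
a_3 = 3: 318/71

318/71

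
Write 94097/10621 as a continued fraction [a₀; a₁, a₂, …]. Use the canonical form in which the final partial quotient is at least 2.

Repeatedly divide and take the remainder:
94097 ÷ 10621 → quotient 8, remainder 9129
10621 ÷ 9129 → quotient 1, remainder 1492
9129 ÷ 1492 → quotient 6, remainder 177
1492 ÷ 177 → quotient 8, remainder 76
177 ÷ 76 → quotient 2, remainder 25
76 ÷ 25 → quotient 3, remainder 1
25 ÷ 1 → quotient 25, remainder 0

[8; 1, 6, 8, 2, 3, 25]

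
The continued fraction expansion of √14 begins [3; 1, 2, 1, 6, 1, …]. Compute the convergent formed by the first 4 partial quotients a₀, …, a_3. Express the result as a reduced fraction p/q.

Build up convergents one term at a time:
a_0 = 3: 3/1
a_1 = 1: 4/1
a_2 = 2: 11/3
a_3 = 1: 15/4

15/4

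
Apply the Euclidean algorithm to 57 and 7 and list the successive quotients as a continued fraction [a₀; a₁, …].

[8; 7]

Apply division with remainder until the remainder is 0:
57 = 8·7 + 1, so a_0 = 8
7 = 7·1 + 0, so a_1 = 7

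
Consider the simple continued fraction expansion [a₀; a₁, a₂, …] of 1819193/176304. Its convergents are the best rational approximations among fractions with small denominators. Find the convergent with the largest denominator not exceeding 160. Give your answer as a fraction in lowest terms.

List convergents until the denominator exceeds the bound:
a_0 = 10: 10/1  (≤ bound)
a_1 = 3: 31/3  (≤ bound)
a_2 = 7: 227/22  (≤ bound)
a_3 = 6: 1393/135  (≤ bound)
a_4 = 2: 3013/292  (> 160, stop)

1393/135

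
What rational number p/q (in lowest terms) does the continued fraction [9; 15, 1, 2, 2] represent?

997/110

Collapse the nested fraction from the inside out:
Start with 2.
2 + 1/(2/1) = 2 + 1/2 = 5/2
1 + 1/(5/2) = 1 + 2/5 = 7/5
15 + 1/(7/5) = 15 + 5/7 = 110/7
9 + 1/(110/7) = 9 + 7/110 = 997/110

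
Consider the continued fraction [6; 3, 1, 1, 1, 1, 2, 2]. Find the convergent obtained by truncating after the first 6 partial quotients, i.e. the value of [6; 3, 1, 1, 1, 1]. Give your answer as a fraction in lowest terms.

113/18

Start with 1.
1 + 1/(1/1) = 1 + 1/1 = 2/1
1 + 1/(2/1) = 1 + 1/2 = 3/2
1 + 1/(3/2) = 1 + 2/3 = 5/3
3 + 1/(5/3) = 3 + 3/5 = 18/5
6 + 1/(18/5) = 6 + 5/18 = 113/18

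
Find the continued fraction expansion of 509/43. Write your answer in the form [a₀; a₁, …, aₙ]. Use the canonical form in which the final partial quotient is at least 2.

[11; 1, 5, 7]

Apply division with remainder until the remainder is 0:
509 ÷ 43 → quotient 11, remainder 36
43 ÷ 36 → quotient 1, remainder 7
36 ÷ 7 → quotient 5, remainder 1
7 ÷ 1 → quotient 7, remainder 0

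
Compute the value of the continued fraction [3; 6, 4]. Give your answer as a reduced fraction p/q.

79/25

a_0 = 3: 3/1
a_1 = 6: 19/6
a_2 = 4: 79/25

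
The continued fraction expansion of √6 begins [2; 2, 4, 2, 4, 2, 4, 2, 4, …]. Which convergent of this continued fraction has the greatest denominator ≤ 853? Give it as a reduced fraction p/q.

485/198

a_0 = 2: 2/1  (≤ bound)
a_1 = 2: 5/2  (≤ bound)
a_2 = 4: 22/9  (≤ bound)
a_3 = 2: 49/20  (≤ bound)
a_4 = 4: 218/89  (≤ bound)
a_5 = 2: 485/198  (≤ bound)
a_6 = 4: 2158/881  (> 853, stop)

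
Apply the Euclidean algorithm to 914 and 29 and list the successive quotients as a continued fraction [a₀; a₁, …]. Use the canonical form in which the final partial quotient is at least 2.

[31; 1, 1, 14]

914 ÷ 29 → quotient 31, remainder 15
29 ÷ 15 → quotient 1, remainder 14
15 ÷ 14 → quotient 1, remainder 1
14 ÷ 1 → quotient 14, remainder 0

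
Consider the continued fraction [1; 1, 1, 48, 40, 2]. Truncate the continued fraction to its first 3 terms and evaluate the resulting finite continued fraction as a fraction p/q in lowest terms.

Work from the innermost term outward:
Start with 1.
1 + 1/(1/1) = 1 + 1/1 = 2/1
1 + 1/(2/1) = 1 + 1/2 = 3/2

3/2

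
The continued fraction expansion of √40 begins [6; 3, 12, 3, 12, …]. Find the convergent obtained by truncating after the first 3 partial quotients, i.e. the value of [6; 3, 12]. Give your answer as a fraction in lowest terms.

234/37

Starting at the tail and folding back:
Start with 12.
3 + 1/(12/1) = 3 + 1/12 = 37/12
6 + 1/(37/12) = 6 + 12/37 = 234/37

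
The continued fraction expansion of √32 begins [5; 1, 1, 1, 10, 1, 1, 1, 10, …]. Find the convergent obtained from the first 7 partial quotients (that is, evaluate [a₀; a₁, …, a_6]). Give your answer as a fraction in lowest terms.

Starting at the tail and folding back:
Start with 1.
1 + 1/(1/1) = 1 + 1/1 = 2/1
10 + 1/(2/1) = 10 + 1/2 = 21/2
1 + 1/(21/2) = 1 + 2/21 = 23/21
1 + 1/(23/21) = 1 + 21/23 = 44/23
1 + 1/(44/23) = 1 + 23/44 = 67/44
5 + 1/(67/44) = 5 + 44/67 = 379/67

379/67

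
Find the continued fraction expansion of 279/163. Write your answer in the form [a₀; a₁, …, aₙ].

279 ÷ 163 → quotient 1, remainder 116
163 ÷ 116 → quotient 1, remainder 47
116 ÷ 47 → quotient 2, remainder 22
47 ÷ 22 → quotient 2, remainder 3
22 ÷ 3 → quotient 7, remainder 1
3 ÷ 1 → quotient 3, remainder 0

[1; 1, 2, 2, 7, 3]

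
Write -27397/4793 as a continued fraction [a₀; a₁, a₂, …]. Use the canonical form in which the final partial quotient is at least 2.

Apply division with remainder until the remainder is 0:
-27397 = -6·4793 + 1361, so a_0 = -6
4793 = 3·1361 + 710, so a_1 = 3
1361 = 1·710 + 651, so a_2 = 1
710 = 1·651 + 59, so a_3 = 1
651 = 11·59 + 2, so a_4 = 11
59 = 29·2 + 1, so a_5 = 29
2 = 2·1 + 0, so a_6 = 2

[-6; 3, 1, 1, 11, 29, 2]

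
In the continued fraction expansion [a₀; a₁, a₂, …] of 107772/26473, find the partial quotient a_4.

107772 = 4·26473 + 1880, so a_0 = 4
26473 = 14·1880 + 153, so a_1 = 14
1880 = 12·153 + 44, so a_2 = 12
153 = 3·44 + 21, so a_3 = 3
44 = 2·21 + 2, so a_4 = 2

2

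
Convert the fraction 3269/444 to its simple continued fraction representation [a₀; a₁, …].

[7; 2, 1, 3, 7, 1, 4]

⌊3269/444⌋ = 7, remainder 161
⌊444/161⌋ = 2, remainder 122
⌊161/122⌋ = 1, remainder 39
⌊122/39⌋ = 3, remainder 5
⌊39/5⌋ = 7, remainder 4
⌊5/4⌋ = 1, remainder 1
⌊4/1⌋ = 4, remainder 0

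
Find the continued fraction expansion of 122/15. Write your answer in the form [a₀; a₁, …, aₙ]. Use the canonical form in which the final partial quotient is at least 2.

Run the Euclidean algorithm, recording each quotient:
⌊122/15⌋ = 8, remainder 2
⌊15/2⌋ = 7, remainder 1
⌊2/1⌋ = 2, remainder 0

[8; 7, 2]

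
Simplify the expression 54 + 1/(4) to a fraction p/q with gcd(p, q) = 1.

Start with 4.
54 + 1/(4/1) = 54 + 1/4 = 217/4

217/4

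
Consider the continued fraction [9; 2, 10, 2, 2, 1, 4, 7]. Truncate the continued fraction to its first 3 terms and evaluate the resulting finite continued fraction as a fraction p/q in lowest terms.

a_0 = 9: 9/1
a_1 = 2: 19/2
a_2 = 10: 199/21

199/21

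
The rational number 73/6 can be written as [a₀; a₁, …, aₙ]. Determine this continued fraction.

73 = 12·6 + 1, so a_0 = 12
6 = 6·1 + 0, so a_1 = 6

[12; 6]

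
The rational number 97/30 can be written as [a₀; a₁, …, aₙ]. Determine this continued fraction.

[3; 4, 3, 2]

97 = 3·30 + 7, so a_0 = 3
30 = 4·7 + 2, so a_1 = 4
7 = 3·2 + 1, so a_2 = 3
2 = 2·1 + 0, so a_3 = 2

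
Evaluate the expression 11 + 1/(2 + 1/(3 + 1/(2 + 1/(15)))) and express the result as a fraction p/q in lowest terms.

a_0 = 11: 11/1
a_1 = 2: 23/2
a_2 = 3: 80/7
a_3 = 2: 183/16
a_4 = 15: 2825/247

2825/247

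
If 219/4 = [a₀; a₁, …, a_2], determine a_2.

Run the Euclidean algorithm, recording each quotient:
219 ÷ 4 → quotient 54, remainder 3
4 ÷ 3 → quotient 1, remainder 1
3 ÷ 1 → quotient 3, remainder 0

3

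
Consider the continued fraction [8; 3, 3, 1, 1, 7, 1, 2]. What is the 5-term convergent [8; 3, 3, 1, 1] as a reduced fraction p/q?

191/23

Start with 1.
1 + 1/(1/1) = 1 + 1/1 = 2/1
3 + 1/(2/1) = 3 + 1/2 = 7/2
3 + 1/(7/2) = 3 + 2/7 = 23/7
8 + 1/(23/7) = 8 + 7/23 = 191/23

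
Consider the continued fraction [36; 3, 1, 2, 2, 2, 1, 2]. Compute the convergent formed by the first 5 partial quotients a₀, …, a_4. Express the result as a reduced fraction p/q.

Compute successive convergents:
a_0 = 36: 36/1
a_1 = 3: 109/3
a_2 = 1: 145/4
a_3 = 2: 399/11
a_4 = 2: 943/26

943/26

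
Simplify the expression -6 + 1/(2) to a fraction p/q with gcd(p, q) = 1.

Build up convergents one term at a time:
a_0 = -6: -6/1
a_1 = 2: -11/2

-11/2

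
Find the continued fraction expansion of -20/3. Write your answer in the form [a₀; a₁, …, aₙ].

Apply division with remainder until the remainder is 0:
-20 ÷ 3 → quotient -7, remainder 1
3 ÷ 1 → quotient 3, remainder 0

[-7; 3]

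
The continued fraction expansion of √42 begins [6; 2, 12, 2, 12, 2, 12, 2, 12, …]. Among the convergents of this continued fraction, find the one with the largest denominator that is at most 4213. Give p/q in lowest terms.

8749/1350

a_0 = 6: 6/1  (≤ bound)
a_1 = 2: 13/2  (≤ bound)
a_2 = 12: 162/25  (≤ bound)
a_3 = 2: 337/52  (≤ bound)
a_4 = 12: 4206/649  (≤ bound)
a_5 = 2: 8749/1350  (≤ bound)
a_6 = 12: 109194/16849  (> 4213, stop)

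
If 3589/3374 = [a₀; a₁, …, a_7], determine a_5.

⌊3589/3374⌋ = 1, remainder 215
⌊3374/215⌋ = 15, remainder 149
⌊215/149⌋ = 1, remainder 66
⌊149/66⌋ = 2, remainder 17
⌊66/17⌋ = 3, remainder 15
⌊17/15⌋ = 1, remainder 2

1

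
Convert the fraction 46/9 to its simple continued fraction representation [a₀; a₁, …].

[5; 9]

Apply division with remainder until the remainder is 0:
46 ÷ 9 → quotient 5, remainder 1
9 ÷ 1 → quotient 9, remainder 0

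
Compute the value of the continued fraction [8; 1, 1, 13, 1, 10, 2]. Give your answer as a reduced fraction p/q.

Compute successive convergents:
a_0 = 8: 8/1
a_1 = 1: 9/1
a_2 = 1: 17/2
a_3 = 13: 230/27
a_4 = 1: 247/29
a_5 = 10: 2700/317
a_6 = 2: 5647/663

5647/663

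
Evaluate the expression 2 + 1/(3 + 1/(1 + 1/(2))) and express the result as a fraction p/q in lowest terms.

25/11

Start with 2.
1 + 1/(2/1) = 1 + 1/2 = 3/2
3 + 1/(3/2) = 3 + 2/3 = 11/3
2 + 1/(11/3) = 2 + 3/11 = 25/11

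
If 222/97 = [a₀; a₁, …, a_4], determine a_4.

Apply division with remainder until the remainder is 0:
222 = 2·97 + 28, so a_0 = 2
97 = 3·28 + 13, so a_1 = 3
28 = 2·13 + 2, so a_2 = 2
13 = 6·2 + 1, so a_3 = 6
2 = 2·1 + 0, so a_4 = 2

2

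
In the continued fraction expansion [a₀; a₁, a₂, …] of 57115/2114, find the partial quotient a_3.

2

⌊57115/2114⌋ = 27, remainder 37
⌊2114/37⌋ = 57, remainder 5
⌊37/5⌋ = 7, remainder 2
⌊5/2⌋ = 2, remainder 1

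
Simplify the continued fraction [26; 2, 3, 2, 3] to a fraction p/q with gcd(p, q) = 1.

Use the convergent recurrence hₖ = aₖ·hₖ₋₁ + hₖ₋₂ (and likewise for the denominators kₖ):
a_0 = 26: 26/1
a_1 = 2: 53/2
a_2 = 3: 185/7
a_3 = 2: 423/16
a_4 = 3: 1454/55

1454/55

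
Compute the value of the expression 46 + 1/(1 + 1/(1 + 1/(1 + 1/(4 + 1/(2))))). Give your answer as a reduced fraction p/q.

Collapse the nested fraction from the inside out:
Start with 2.
4 + 1/(2/1) = 4 + 1/2 = 9/2
1 + 1/(9/2) = 1 + 2/9 = 11/9
1 + 1/(11/9) = 1 + 9/11 = 20/11
1 + 1/(20/11) = 1 + 11/20 = 31/20
46 + 1/(31/20) = 46 + 20/31 = 1446/31

1446/31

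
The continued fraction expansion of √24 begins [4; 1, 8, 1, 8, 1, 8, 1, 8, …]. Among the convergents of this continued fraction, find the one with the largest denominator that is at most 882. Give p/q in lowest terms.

4316/881

List convergents until the denominator exceeds the bound:
a_0 = 4: 4/1  (≤ bound)
a_1 = 1: 5/1  (≤ bound)
a_2 = 8: 44/9  (≤ bound)
a_3 = 1: 49/10  (≤ bound)
a_4 = 8: 436/89  (≤ bound)
a_5 = 1: 485/99  (≤ bound)
a_6 = 8: 4316/881  (≤ bound)
a_7 = 1: 4801/980  (> 882, stop)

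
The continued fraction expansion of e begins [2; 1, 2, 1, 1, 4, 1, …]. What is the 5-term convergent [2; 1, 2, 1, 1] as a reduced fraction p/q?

Start with 1.
1 + 1/(1/1) = 1 + 1/1 = 2/1
2 + 1/(2/1) = 2 + 1/2 = 5/2
1 + 1/(5/2) = 1 + 2/5 = 7/5
2 + 1/(7/5) = 2 + 5/7 = 19/7

19/7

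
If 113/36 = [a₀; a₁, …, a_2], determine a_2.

113 = 3·36 + 5, so a_0 = 3
36 = 7·5 + 1, so a_1 = 7
5 = 5·1 + 0, so a_2 = 5

5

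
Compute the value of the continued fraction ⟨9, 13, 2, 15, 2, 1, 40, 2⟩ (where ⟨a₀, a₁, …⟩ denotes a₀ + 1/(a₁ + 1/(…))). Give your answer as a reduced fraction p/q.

Start with 2.
40 + 1/(2/1) = 40 + 1/2 = 81/2
1 + 1/(81/2) = 1 + 2/81 = 83/81
2 + 1/(83/81) = 2 + 81/83 = 247/83
15 + 1/(247/83) = 15 + 83/247 = 3788/247
2 + 1/(3788/247) = 2 + 247/3788 = 7823/3788
13 + 1/(7823/3788) = 13 + 3788/7823 = 105487/7823
9 + 1/(105487/7823) = 9 + 7823/105487 = 957206/105487

957206/105487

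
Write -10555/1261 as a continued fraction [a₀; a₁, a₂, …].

⌊-10555/1261⌋ = -9, remainder 794
⌊1261/794⌋ = 1, remainder 467
⌊794/467⌋ = 1, remainder 327
⌊467/327⌋ = 1, remainder 140
⌊327/140⌋ = 2, remainder 47
⌊140/47⌋ = 2, remainder 46
⌊47/46⌋ = 1, remainder 1
⌊46/1⌋ = 46, remainder 0

[-9; 1, 1, 1, 2, 2, 1, 46]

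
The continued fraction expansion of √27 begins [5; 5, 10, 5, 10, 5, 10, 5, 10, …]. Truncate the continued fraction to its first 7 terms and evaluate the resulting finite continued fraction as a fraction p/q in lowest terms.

Start with 10.
5 + 1/(10/1) = 5 + 1/10 = 51/10
10 + 1/(51/10) = 10 + 10/51 = 520/51
5 + 1/(520/51) = 5 + 51/520 = 2651/520
10 + 1/(2651/520) = 10 + 520/2651 = 27030/2651
5 + 1/(27030/2651) = 5 + 2651/27030 = 137801/27030
5 + 1/(137801/27030) = 5 + 27030/137801 = 716035/137801

716035/137801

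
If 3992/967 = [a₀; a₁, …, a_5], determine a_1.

Apply division with remainder until the remainder is 0:
3992 = 4·967 + 124, so a_0 = 4
967 = 7·124 + 99, so a_1 = 7

7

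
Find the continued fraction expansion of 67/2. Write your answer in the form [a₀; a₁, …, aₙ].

[33; 2]

Repeatedly divide and take the remainder:
67 = 33·2 + 1, so a_0 = 33
2 = 2·1 + 0, so a_1 = 2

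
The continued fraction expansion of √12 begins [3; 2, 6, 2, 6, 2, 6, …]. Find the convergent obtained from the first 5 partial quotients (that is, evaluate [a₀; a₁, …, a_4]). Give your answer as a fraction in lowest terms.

627/181

Work from the innermost term outward:
Start with 6.
2 + 1/(6/1) = 2 + 1/6 = 13/6
6 + 1/(13/6) = 6 + 6/13 = 84/13
2 + 1/(84/13) = 2 + 13/84 = 181/84
3 + 1/(181/84) = 3 + 84/181 = 627/181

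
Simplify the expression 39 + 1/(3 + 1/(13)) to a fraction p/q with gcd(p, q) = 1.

Start with 13.
3 + 1/(13/1) = 3 + 1/13 = 40/13
39 + 1/(40/13) = 39 + 13/40 = 1573/40

1573/40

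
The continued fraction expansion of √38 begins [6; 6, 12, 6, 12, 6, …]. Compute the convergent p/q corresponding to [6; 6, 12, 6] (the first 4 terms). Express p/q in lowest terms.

2737/444

a_0 = 6: 6/1
a_1 = 6: 37/6
a_2 = 12: 450/73
a_3 = 6: 2737/444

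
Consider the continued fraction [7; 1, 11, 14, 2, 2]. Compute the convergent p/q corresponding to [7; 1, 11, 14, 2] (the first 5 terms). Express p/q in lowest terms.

2771/350

Start with 2.
14 + 1/(2/1) = 14 + 1/2 = 29/2
11 + 1/(29/2) = 11 + 2/29 = 321/29
1 + 1/(321/29) = 1 + 29/321 = 350/321
7 + 1/(350/321) = 7 + 321/350 = 2771/350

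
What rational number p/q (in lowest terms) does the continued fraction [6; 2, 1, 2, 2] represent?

a_0 = 6: 6/1
a_1 = 2: 13/2
a_2 = 1: 19/3
a_3 = 2: 51/8
a_4 = 2: 121/19

121/19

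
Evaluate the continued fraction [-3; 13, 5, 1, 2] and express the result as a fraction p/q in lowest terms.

Use the convergent recurrence hₖ = aₖ·hₖ₋₁ + hₖ₋₂ (and likewise for the denominators kₖ):
a_0 = -3: -3/1
a_1 = 13: -38/13
a_2 = 5: -193/66
a_3 = 1: -231/79
a_4 = 2: -655/224

-655/224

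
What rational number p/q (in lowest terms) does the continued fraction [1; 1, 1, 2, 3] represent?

Work from the innermost term outward:
Start with 3.
2 + 1/(3/1) = 2 + 1/3 = 7/3
1 + 1/(7/3) = 1 + 3/7 = 10/7
1 + 1/(10/7) = 1 + 7/10 = 17/10
1 + 1/(17/10) = 1 + 10/17 = 27/17

27/17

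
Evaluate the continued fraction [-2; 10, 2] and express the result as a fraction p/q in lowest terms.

a_0 = -2: -2/1
a_1 = 10: -19/10
a_2 = 2: -40/21

-40/21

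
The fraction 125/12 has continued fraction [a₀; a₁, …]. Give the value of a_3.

2

Apply division with remainder until the remainder is 0:
⌊125/12⌋ = 10, remainder 5
⌊12/5⌋ = 2, remainder 2
⌊5/2⌋ = 2, remainder 1
⌊2/1⌋ = 2, remainder 0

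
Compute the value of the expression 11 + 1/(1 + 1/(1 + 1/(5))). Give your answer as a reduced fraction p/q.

Start with 5.
1 + 1/(5/1) = 1 + 1/5 = 6/5
1 + 1/(6/5) = 1 + 5/6 = 11/6
11 + 1/(11/6) = 11 + 6/11 = 127/11

127/11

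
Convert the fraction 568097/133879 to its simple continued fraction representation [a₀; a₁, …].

⌊568097/133879⌋ = 4, remainder 32581
⌊133879/32581⌋ = 4, remainder 3555
⌊32581/3555⌋ = 9, remainder 586
⌊3555/586⌋ = 6, remainder 39
⌊586/39⌋ = 15, remainder 1
⌊39/1⌋ = 39, remainder 0

[4; 4, 9, 6, 15, 39]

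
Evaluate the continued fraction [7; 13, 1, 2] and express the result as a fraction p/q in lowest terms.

290/41

a_0 = 7: 7/1
a_1 = 13: 92/13
a_2 = 1: 99/14
a_3 = 2: 290/41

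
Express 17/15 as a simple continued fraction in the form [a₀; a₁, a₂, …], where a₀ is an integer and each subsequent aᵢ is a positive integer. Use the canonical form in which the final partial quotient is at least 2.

Repeatedly divide and take the remainder:
17 ÷ 15 → quotient 1, remainder 2
15 ÷ 2 → quotient 7, remainder 1
2 ÷ 1 → quotient 2, remainder 0

[1; 7, 2]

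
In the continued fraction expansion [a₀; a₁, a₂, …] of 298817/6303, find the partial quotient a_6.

⌊298817/6303⌋ = 47, remainder 2576
⌊6303/2576⌋ = 2, remainder 1151
⌊2576/1151⌋ = 2, remainder 274
⌊1151/274⌋ = 4, remainder 55
⌊274/55⌋ = 4, remainder 54
⌊55/54⌋ = 1, remainder 1
⌊54/1⌋ = 54, remainder 0

54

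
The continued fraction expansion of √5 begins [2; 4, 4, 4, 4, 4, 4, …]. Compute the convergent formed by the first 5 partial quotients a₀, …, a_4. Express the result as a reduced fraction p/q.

Collapse the nested fraction from the inside out:
Start with 4.
4 + 1/(4/1) = 4 + 1/4 = 17/4
4 + 1/(17/4) = 4 + 4/17 = 72/17
4 + 1/(72/17) = 4 + 17/72 = 305/72
2 + 1/(305/72) = 2 + 72/305 = 682/305

682/305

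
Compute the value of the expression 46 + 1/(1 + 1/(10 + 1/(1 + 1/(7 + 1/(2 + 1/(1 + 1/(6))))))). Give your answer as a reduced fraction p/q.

Collapse the nested fraction from the inside out:
Start with 6.
1 + 1/(6/1) = 1 + 1/6 = 7/6
2 + 1/(7/6) = 2 + 6/7 = 20/7
7 + 1/(20/7) = 7 + 7/20 = 147/20
1 + 1/(147/20) = 1 + 20/147 = 167/147
10 + 1/(167/147) = 10 + 147/167 = 1817/167
1 + 1/(1817/167) = 1 + 167/1817 = 1984/1817
46 + 1/(1984/1817) = 46 + 1817/1984 = 93081/1984

93081/1984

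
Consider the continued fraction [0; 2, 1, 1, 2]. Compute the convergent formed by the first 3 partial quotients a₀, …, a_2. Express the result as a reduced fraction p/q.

1/3

Compute successive convergents:
a_0 = 0: 0/1
a_1 = 2: 1/2
a_2 = 1: 1/3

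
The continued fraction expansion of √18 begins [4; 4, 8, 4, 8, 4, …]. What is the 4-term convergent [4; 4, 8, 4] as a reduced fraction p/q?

Start with 4.
8 + 1/(4/1) = 8 + 1/4 = 33/4
4 + 1/(33/4) = 4 + 4/33 = 136/33
4 + 1/(136/33) = 4 + 33/136 = 577/136

577/136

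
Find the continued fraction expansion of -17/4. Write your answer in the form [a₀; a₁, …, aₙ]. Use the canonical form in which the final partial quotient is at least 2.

[-5; 1, 3]

-17 = -5·4 + 3, so a_0 = -5
4 = 1·3 + 1, so a_1 = 1
3 = 3·1 + 0, so a_2 = 3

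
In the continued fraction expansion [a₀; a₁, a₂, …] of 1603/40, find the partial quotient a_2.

Repeatedly divide and take the remainder:
⌊1603/40⌋ = 40, remainder 3
⌊40/3⌋ = 13, remainder 1
⌊3/1⌋ = 3, remainder 0

3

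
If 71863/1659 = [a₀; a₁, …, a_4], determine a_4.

40

Repeatedly divide and take the remainder:
71863 = 43·1659 + 526, so a_0 = 43
1659 = 3·526 + 81, so a_1 = 3
526 = 6·81 + 40, so a_2 = 6
81 = 2·40 + 1, so a_3 = 2
40 = 40·1 + 0, so a_4 = 40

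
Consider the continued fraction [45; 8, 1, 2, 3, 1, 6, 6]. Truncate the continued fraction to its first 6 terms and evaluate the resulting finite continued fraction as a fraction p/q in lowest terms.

a_0 = 45: 45/1
a_1 = 8: 361/8
a_2 = 1: 406/9
a_3 = 2: 1173/26
a_4 = 3: 3925/87
a_5 = 1: 5098/113

5098/113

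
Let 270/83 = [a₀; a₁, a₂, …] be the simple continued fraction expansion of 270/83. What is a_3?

20

Apply division with remainder until the remainder is 0:
270 ÷ 83 → quotient 3, remainder 21
83 ÷ 21 → quotient 3, remainder 20
21 ÷ 20 → quotient 1, remainder 1
20 ÷ 1 → quotient 20, remainder 0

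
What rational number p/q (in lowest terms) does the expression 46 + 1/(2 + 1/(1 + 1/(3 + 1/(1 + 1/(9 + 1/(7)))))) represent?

Start with 7.
9 + 1/(7/1) = 9 + 1/7 = 64/7
1 + 1/(64/7) = 1 + 7/64 = 71/64
3 + 1/(71/64) = 3 + 64/71 = 277/71
1 + 1/(277/71) = 1 + 71/277 = 348/277
2 + 1/(348/277) = 2 + 277/348 = 973/348
46 + 1/(973/348) = 46 + 348/973 = 45106/973

45106/973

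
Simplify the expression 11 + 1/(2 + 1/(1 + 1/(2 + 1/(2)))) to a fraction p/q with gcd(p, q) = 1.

216/19

a_0 = 11: 11/1
a_1 = 2: 23/2
a_2 = 1: 34/3
a_3 = 2: 91/8
a_4 = 2: 216/19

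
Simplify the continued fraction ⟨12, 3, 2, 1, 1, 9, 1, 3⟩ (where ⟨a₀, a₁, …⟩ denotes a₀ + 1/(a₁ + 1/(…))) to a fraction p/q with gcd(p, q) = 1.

Start with 3.
1 + 1/(3/1) = 1 + 1/3 = 4/3
9 + 1/(4/3) = 9 + 3/4 = 39/4
1 + 1/(39/4) = 1 + 4/39 = 43/39
1 + 1/(43/39) = 1 + 39/43 = 82/43
2 + 1/(82/43) = 2 + 43/82 = 207/82
3 + 1/(207/82) = 3 + 82/207 = 703/207
12 + 1/(703/207) = 12 + 207/703 = 8643/703

8643/703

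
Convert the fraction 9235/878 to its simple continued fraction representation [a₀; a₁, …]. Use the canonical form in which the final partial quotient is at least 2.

[10; 1, 1, 13, 4, 1, 1, 3]

9235 ÷ 878 → quotient 10, remainder 455
878 ÷ 455 → quotient 1, remainder 423
455 ÷ 423 → quotient 1, remainder 32
423 ÷ 32 → quotient 13, remainder 7
32 ÷ 7 → quotient 4, remainder 4
7 ÷ 4 → quotient 1, remainder 3
4 ÷ 3 → quotient 1, remainder 1
3 ÷ 1 → quotient 3, remainder 0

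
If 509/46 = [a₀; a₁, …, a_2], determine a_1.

Apply division with remainder until the remainder is 0:
509 ÷ 46 → quotient 11, remainder 3
46 ÷ 3 → quotient 15, remainder 1

15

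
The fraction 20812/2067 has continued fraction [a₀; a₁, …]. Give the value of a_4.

3

⌊20812/2067⌋ = 10, remainder 142
⌊2067/142⌋ = 14, remainder 79
⌊142/79⌋ = 1, remainder 63
⌊79/63⌋ = 1, remainder 16
⌊63/16⌋ = 3, remainder 15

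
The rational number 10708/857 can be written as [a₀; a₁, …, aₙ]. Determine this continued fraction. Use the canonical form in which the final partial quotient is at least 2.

Repeatedly divide and take the remainder:
10708 = 12·857 + 424, so a_0 = 12
857 = 2·424 + 9, so a_1 = 2
424 = 47·9 + 1, so a_2 = 47
9 = 9·1 + 0, so a_3 = 9

[12; 2, 47, 9]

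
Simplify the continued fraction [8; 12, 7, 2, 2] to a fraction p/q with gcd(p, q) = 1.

3629/449

Use the convergent recurrence hₖ = aₖ·hₖ₋₁ + hₖ₋₂ (and likewise for the denominators kₖ):
a_0 = 8: 8/1
a_1 = 12: 97/12
a_2 = 7: 687/85
a_3 = 2: 1471/182
a_4 = 2: 3629/449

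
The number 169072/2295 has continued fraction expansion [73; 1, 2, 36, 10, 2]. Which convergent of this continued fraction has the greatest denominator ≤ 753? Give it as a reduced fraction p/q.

a_0 = 73: 73/1  (≤ bound)
a_1 = 1: 74/1  (≤ bound)
a_2 = 2: 221/3  (≤ bound)
a_3 = 36: 8030/109  (≤ bound)
a_4 = 10: 80521/1093  (> 753, stop)

8030/109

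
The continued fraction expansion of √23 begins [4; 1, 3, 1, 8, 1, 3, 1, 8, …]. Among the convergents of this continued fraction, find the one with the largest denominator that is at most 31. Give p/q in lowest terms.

a_0 = 4: 4/1  (≤ bound)
a_1 = 1: 5/1  (≤ bound)
a_2 = 3: 19/4  (≤ bound)
a_3 = 1: 24/5  (≤ bound)
a_4 = 8: 211/44  (> 31, stop)

24/5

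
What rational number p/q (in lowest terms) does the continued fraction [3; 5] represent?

16/5

Start with 5.
3 + 1/(5/1) = 3 + 1/5 = 16/5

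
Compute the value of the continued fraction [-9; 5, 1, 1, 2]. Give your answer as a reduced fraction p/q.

-247/28

Start with 2.
1 + 1/(2/1) = 1 + 1/2 = 3/2
1 + 1/(3/2) = 1 + 2/3 = 5/3
5 + 1/(5/3) = 5 + 3/5 = 28/5
-9 + 1/(28/5) = -9 + 5/28 = -247/28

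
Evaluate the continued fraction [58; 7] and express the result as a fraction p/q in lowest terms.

a_0 = 58: 58/1
a_1 = 7: 407/7

407/7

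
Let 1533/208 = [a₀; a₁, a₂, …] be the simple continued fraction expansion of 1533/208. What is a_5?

1

⌊1533/208⌋ = 7, remainder 77
⌊208/77⌋ = 2, remainder 54
⌊77/54⌋ = 1, remainder 23
⌊54/23⌋ = 2, remainder 8
⌊23/8⌋ = 2, remainder 7
⌊8/7⌋ = 1, remainder 1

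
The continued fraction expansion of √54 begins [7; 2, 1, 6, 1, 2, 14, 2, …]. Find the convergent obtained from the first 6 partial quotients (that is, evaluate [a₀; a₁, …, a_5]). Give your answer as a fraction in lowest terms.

Collapse the nested fraction from the inside out:
Start with 2.
1 + 1/(2/1) = 1 + 1/2 = 3/2
6 + 1/(3/2) = 6 + 2/3 = 20/3
1 + 1/(20/3) = 1 + 3/20 = 23/20
2 + 1/(23/20) = 2 + 20/23 = 66/23
7 + 1/(66/23) = 7 + 23/66 = 485/66

485/66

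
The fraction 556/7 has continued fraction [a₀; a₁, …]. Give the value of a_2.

556 = 79·7 + 3, so a_0 = 79
7 = 2·3 + 1, so a_1 = 2
3 = 3·1 + 0, so a_2 = 3

3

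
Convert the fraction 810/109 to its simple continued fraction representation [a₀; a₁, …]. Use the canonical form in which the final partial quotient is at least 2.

[7; 2, 3, 7, 2]

810 = 7·109 + 47, so a_0 = 7
109 = 2·47 + 15, so a_1 = 2
47 = 3·15 + 2, so a_2 = 3
15 = 7·2 + 1, so a_3 = 7
2 = 2·1 + 0, so a_4 = 2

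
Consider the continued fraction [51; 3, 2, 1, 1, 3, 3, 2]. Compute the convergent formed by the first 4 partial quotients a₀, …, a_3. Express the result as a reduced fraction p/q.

a_0 = 51: 51/1
a_1 = 3: 154/3
a_2 = 2: 359/7
a_3 = 1: 513/10

513/10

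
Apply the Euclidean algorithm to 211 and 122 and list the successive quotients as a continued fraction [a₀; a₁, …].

[1; 1, 2, 1, 2, 3, 3]

Apply division with remainder until the remainder is 0:
⌊211/122⌋ = 1, remainder 89
⌊122/89⌋ = 1, remainder 33
⌊89/33⌋ = 2, remainder 23
⌊33/23⌋ = 1, remainder 10
⌊23/10⌋ = 2, remainder 3
⌊10/3⌋ = 3, remainder 1
⌊3/1⌋ = 3, remainder 0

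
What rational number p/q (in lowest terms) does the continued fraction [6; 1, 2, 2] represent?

a_0 = 6: 6/1
a_1 = 1: 7/1
a_2 = 2: 20/3
a_3 = 2: 47/7

47/7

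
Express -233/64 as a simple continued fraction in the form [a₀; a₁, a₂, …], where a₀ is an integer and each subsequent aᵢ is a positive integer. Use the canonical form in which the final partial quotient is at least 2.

[-4; 2, 1, 3, 1, 1, 2]

-233 = -4·64 + 23, so a_0 = -4
64 = 2·23 + 18, so a_1 = 2
23 = 1·18 + 5, so a_2 = 1
18 = 3·5 + 3, so a_3 = 3
5 = 1·3 + 2, so a_4 = 1
3 = 1·2 + 1, so a_5 = 1
2 = 2·1 + 0, so a_6 = 2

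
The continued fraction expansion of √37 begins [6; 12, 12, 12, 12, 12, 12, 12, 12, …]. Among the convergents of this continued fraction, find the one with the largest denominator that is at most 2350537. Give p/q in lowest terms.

1555849/255780

a_0 = 6: 6/1  (≤ bound)
a_1 = 12: 73/12  (≤ bound)
a_2 = 12: 882/145  (≤ bound)
a_3 = 12: 10657/1752  (≤ bound)
a_4 = 12: 128766/21169  (≤ bound)
a_5 = 12: 1555849/255780  (≤ bound)
a_6 = 12: 18798954/3090529  (> 2350537, stop)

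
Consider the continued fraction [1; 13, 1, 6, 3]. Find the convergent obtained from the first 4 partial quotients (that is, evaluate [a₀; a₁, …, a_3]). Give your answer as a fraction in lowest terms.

104/97

Start with 6.
1 + 1/(6/1) = 1 + 1/6 = 7/6
13 + 1/(7/6) = 13 + 6/7 = 97/7
1 + 1/(97/7) = 1 + 7/97 = 104/97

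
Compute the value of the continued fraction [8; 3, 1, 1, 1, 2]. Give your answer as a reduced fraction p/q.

240/29

a_0 = 8: 8/1
a_1 = 3: 25/3
a_2 = 1: 33/4
a_3 = 1: 58/7
a_4 = 1: 91/11
a_5 = 2: 240/29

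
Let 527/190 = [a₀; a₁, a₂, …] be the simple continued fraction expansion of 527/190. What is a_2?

527 ÷ 190 → quotient 2, remainder 147
190 ÷ 147 → quotient 1, remainder 43
147 ÷ 43 → quotient 3, remainder 18

3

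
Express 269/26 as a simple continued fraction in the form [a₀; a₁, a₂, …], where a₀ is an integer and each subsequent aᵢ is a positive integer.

269 = 10·26 + 9, so a_0 = 10
26 = 2·9 + 8, so a_1 = 2
9 = 1·8 + 1, so a_2 = 1
8 = 8·1 + 0, so a_3 = 8

[10; 2, 1, 8]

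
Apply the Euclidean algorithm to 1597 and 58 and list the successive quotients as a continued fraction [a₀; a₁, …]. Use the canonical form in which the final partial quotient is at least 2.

1597 ÷ 58 → quotient 27, remainder 31
58 ÷ 31 → quotient 1, remainder 27
31 ÷ 27 → quotient 1, remainder 4
27 ÷ 4 → quotient 6, remainder 3
4 ÷ 3 → quotient 1, remainder 1
3 ÷ 1 → quotient 3, remainder 0

[27; 1, 1, 6, 1, 3]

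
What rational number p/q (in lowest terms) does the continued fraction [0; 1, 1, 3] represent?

Compute successive convergents:
a_0 = 0: 0/1
a_1 = 1: 1/1
a_2 = 1: 1/2
a_3 = 3: 4/7

4/7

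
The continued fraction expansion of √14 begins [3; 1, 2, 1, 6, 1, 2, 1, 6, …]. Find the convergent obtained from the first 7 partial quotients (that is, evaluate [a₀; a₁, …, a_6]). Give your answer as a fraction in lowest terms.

a_0 = 3: 3/1
a_1 = 1: 4/1
a_2 = 2: 11/3
a_3 = 1: 15/4
a_4 = 6: 101/27
a_5 = 1: 116/31
a_6 = 2: 333/89

333/89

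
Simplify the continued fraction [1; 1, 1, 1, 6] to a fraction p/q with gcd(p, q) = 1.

33/20

Start with 6.
1 + 1/(6/1) = 1 + 1/6 = 7/6
1 + 1/(7/6) = 1 + 6/7 = 13/7
1 + 1/(13/7) = 1 + 7/13 = 20/13
1 + 1/(20/13) = 1 + 13/20 = 33/20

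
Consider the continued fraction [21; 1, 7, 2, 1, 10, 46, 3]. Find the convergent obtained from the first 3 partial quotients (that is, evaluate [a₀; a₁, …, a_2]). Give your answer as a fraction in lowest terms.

Use the convergent recurrence hₖ = aₖ·hₖ₋₁ + hₖ₋₂ (and likewise for the denominators kₖ):
a_0 = 21: 21/1
a_1 = 1: 22/1
a_2 = 7: 175/8

175/8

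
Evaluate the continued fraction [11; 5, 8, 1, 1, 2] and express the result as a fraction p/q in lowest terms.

2463/220

Start with 2.
1 + 1/(2/1) = 1 + 1/2 = 3/2
1 + 1/(3/2) = 1 + 2/3 = 5/3
8 + 1/(5/3) = 8 + 3/5 = 43/5
5 + 1/(43/5) = 5 + 5/43 = 220/43
11 + 1/(220/43) = 11 + 43/220 = 2463/220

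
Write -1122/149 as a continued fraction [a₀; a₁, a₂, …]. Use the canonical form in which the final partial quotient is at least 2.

-1122 ÷ 149 → quotient -8, remainder 70
149 ÷ 70 → quotient 2, remainder 9
70 ÷ 9 → quotient 7, remainder 7
9 ÷ 7 → quotient 1, remainder 2
7 ÷ 2 → quotient 3, remainder 1
2 ÷ 1 → quotient 2, remainder 0

[-8; 2, 7, 1, 3, 2]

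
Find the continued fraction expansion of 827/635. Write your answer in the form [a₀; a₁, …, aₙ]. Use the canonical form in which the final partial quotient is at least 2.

⌊827/635⌋ = 1, remainder 192
⌊635/192⌋ = 3, remainder 59
⌊192/59⌋ = 3, remainder 15
⌊59/15⌋ = 3, remainder 14
⌊15/14⌋ = 1, remainder 1
⌊14/1⌋ = 14, remainder 0

[1; 3, 3, 3, 1, 14]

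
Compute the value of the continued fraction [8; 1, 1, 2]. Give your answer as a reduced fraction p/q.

Work from the innermost term outward:
Start with 2.
1 + 1/(2/1) = 1 + 1/2 = 3/2
1 + 1/(3/2) = 1 + 2/3 = 5/3
8 + 1/(5/3) = 8 + 3/5 = 43/5

43/5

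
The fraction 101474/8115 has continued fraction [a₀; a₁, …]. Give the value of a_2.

1

101474 = 12·8115 + 4094, so a_0 = 12
8115 = 1·4094 + 4021, so a_1 = 1
4094 = 1·4021 + 73, so a_2 = 1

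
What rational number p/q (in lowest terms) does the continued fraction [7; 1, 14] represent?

Start with 14.
1 + 1/(14/1) = 1 + 1/14 = 15/14
7 + 1/(15/14) = 7 + 14/15 = 119/15

119/15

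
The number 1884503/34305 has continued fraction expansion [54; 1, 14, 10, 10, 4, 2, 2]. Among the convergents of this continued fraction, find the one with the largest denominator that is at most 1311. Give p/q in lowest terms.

a_0 = 54: 54/1  (≤ bound)
a_1 = 1: 55/1  (≤ bound)
a_2 = 14: 824/15  (≤ bound)
a_3 = 10: 8295/151  (≤ bound)
a_4 = 10: 83774/1525  (> 1311, stop)

8295/151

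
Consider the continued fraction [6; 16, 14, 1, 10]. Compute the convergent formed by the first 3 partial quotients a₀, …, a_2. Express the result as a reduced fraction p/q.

1364/225

a_0 = 6: 6/1
a_1 = 16: 97/16
a_2 = 14: 1364/225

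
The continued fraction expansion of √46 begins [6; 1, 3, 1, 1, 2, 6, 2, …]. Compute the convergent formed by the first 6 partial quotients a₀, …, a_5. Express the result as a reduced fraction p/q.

156/23

Start with 2.
1 + 1/(2/1) = 1 + 1/2 = 3/2
1 + 1/(3/2) = 1 + 2/3 = 5/3
3 + 1/(5/3) = 3 + 3/5 = 18/5
1 + 1/(18/5) = 1 + 5/18 = 23/18
6 + 1/(23/18) = 6 + 18/23 = 156/23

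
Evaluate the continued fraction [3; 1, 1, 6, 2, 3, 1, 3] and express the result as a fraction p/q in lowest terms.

Collapse the nested fraction from the inside out:
Start with 3.
1 + 1/(3/1) = 1 + 1/3 = 4/3
3 + 1/(4/3) = 3 + 3/4 = 15/4
2 + 1/(15/4) = 2 + 4/15 = 34/15
6 + 1/(34/15) = 6 + 15/34 = 219/34
1 + 1/(219/34) = 1 + 34/219 = 253/219
1 + 1/(253/219) = 1 + 219/253 = 472/253
3 + 1/(472/253) = 3 + 253/472 = 1669/472

1669/472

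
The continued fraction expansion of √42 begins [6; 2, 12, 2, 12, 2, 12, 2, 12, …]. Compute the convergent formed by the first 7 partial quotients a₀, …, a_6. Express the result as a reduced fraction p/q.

109194/16849

Collapse the nested fraction from the inside out:
Start with 12.
2 + 1/(12/1) = 2 + 1/12 = 25/12
12 + 1/(25/12) = 12 + 12/25 = 312/25
2 + 1/(312/25) = 2 + 25/312 = 649/312
12 + 1/(649/312) = 12 + 312/649 = 8100/649
2 + 1/(8100/649) = 2 + 649/8100 = 16849/8100
6 + 1/(16849/8100) = 6 + 8100/16849 = 109194/16849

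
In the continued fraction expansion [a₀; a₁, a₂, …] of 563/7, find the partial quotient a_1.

2

Run the Euclidean algorithm, recording each quotient:
⌊563/7⌋ = 80, remainder 3
⌊7/3⌋ = 2, remainder 1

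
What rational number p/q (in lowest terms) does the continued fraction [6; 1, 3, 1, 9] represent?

Build up convergents one term at a time:
a_0 = 6: 6/1
a_1 = 1: 7/1
a_2 = 3: 27/4
a_3 = 1: 34/5
a_4 = 9: 333/49

333/49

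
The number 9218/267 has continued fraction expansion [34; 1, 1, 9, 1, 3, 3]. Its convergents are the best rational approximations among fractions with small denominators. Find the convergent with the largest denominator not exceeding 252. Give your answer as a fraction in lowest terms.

2831/82

a_0 = 34: 34/1  (≤ bound)
a_1 = 1: 35/1  (≤ bound)
a_2 = 1: 69/2  (≤ bound)
a_3 = 9: 656/19  (≤ bound)
a_4 = 1: 725/21  (≤ bound)
a_5 = 3: 2831/82  (≤ bound)
a_6 = 3: 9218/267  (> 252, stop)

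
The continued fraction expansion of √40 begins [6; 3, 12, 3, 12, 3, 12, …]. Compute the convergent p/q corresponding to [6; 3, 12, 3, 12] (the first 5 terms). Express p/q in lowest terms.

8886/1405

Compute successive convergents:
a_0 = 6: 6/1
a_1 = 3: 19/3
a_2 = 12: 234/37
a_3 = 3: 721/114
a_4 = 12: 8886/1405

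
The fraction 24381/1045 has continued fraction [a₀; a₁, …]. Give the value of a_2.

24381 ÷ 1045 → quotient 23, remainder 346
1045 ÷ 346 → quotient 3, remainder 7
346 ÷ 7 → quotient 49, remainder 3

49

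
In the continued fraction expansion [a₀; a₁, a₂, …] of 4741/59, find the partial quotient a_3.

4

Apply division with remainder until the remainder is 0:
4741 ÷ 59 → quotient 80, remainder 21
59 ÷ 21 → quotient 2, remainder 17
21 ÷ 17 → quotient 1, remainder 4
17 ÷ 4 → quotient 4, remainder 1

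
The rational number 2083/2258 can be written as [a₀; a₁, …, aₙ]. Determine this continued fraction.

[0; 1, 11, 1, 9, 3, 2, 2]

Repeatedly divide and take the remainder:
2083 ÷ 2258 → quotient 0, remainder 2083
2258 ÷ 2083 → quotient 1, remainder 175
2083 ÷ 175 → quotient 11, remainder 158
175 ÷ 158 → quotient 1, remainder 17
158 ÷ 17 → quotient 9, remainder 5
17 ÷ 5 → quotient 3, remainder 2
5 ÷ 2 → quotient 2, remainder 1
2 ÷ 1 → quotient 2, remainder 0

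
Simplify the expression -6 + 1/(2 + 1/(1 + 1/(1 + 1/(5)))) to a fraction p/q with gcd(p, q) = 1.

-157/28

Use the convergent recurrence hₖ = aₖ·hₖ₋₁ + hₖ₋₂ (and likewise for the denominators kₖ):
a_0 = -6: -6/1
a_1 = 2: -11/2
a_2 = 1: -17/3
a_3 = 1: -28/5
a_4 = 5: -157/28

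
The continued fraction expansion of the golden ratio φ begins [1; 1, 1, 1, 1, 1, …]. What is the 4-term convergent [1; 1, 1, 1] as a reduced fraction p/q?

5/3

Start with 1.
1 + 1/(1/1) = 1 + 1/1 = 2/1
1 + 1/(2/1) = 1 + 1/2 = 3/2
1 + 1/(3/2) = 1 + 2/3 = 5/3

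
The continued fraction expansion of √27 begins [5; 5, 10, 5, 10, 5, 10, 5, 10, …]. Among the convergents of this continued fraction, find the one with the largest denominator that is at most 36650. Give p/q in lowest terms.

a_0 = 5: 5/1  (≤ bound)
a_1 = 5: 26/5  (≤ bound)
a_2 = 10: 265/51  (≤ bound)
a_3 = 5: 1351/260  (≤ bound)
a_4 = 10: 13775/2651  (≤ bound)
a_5 = 5: 70226/13515  (≤ bound)
a_6 = 10: 716035/137801  (> 36650, stop)

70226/13515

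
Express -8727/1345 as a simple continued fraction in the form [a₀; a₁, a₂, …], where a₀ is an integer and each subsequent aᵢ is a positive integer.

⌊-8727/1345⌋ = -7, remainder 688
⌊1345/688⌋ = 1, remainder 657
⌊688/657⌋ = 1, remainder 31
⌊657/31⌋ = 21, remainder 6
⌊31/6⌋ = 5, remainder 1
⌊6/1⌋ = 6, remainder 0

[-7; 1, 1, 21, 5, 6]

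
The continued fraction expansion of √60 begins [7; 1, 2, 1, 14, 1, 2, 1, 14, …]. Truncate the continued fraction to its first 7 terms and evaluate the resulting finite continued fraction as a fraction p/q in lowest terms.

1433/185

Use the convergent recurrence hₖ = aₖ·hₖ₋₁ + hₖ₋₂ (and likewise for the denominators kₖ):
a_0 = 7: 7/1
a_1 = 1: 8/1
a_2 = 2: 23/3
a_3 = 1: 31/4
a_4 = 14: 457/59
a_5 = 1: 488/63
a_6 = 2: 1433/185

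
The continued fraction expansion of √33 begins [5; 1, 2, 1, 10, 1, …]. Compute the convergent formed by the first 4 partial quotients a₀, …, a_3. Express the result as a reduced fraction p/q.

23/4

Compute successive convergents:
a_0 = 5: 5/1
a_1 = 1: 6/1
a_2 = 2: 17/3
a_3 = 1: 23/4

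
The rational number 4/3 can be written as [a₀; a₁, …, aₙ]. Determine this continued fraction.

⌊4/3⌋ = 1, remainder 1
⌊3/1⌋ = 3, remainder 0

[1; 3]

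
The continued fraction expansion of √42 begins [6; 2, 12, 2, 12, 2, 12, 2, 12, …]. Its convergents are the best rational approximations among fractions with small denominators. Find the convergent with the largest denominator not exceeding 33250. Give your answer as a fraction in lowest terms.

109194/16849

a_0 = 6: 6/1  (≤ bound)
a_1 = 2: 13/2  (≤ bound)
a_2 = 12: 162/25  (≤ bound)
a_3 = 2: 337/52  (≤ bound)
a_4 = 12: 4206/649  (≤ bound)
a_5 = 2: 8749/1350  (≤ bound)
a_6 = 12: 109194/16849  (≤ bound)
a_7 = 2: 227137/35048  (> 33250, stop)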